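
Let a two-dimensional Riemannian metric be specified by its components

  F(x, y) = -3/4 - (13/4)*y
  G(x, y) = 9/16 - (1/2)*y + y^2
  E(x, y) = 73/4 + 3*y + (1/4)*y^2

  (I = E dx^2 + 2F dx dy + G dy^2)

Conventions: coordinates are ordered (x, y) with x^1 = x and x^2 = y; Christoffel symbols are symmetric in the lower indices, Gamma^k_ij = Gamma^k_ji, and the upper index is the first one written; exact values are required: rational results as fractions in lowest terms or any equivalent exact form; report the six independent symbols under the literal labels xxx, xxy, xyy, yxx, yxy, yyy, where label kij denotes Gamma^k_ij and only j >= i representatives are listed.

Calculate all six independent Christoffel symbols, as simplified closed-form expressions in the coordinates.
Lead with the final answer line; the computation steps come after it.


Answer: Gamma_xxx = (-52*y^2 - 324*y - 72)/(16*y^4 + 184*y^3 + 405*y^2 - 788*y + 621), Gamma_xxy = (16*y^3 + 88*y^2 - 39*y + 54)/(16*y^4 + 184*y^3 + 405*y^2 - 788*y + 621), Gamma_xyy = (100*y - 129)/(16*y^4 + 184*y^3 + 405*y^2 - 788*y + 621), Gamma_yxx = (-4*y^3 - 72*y^2 - 580*y - 1752)/(16*y^4 + 184*y^3 + 405*y^2 - 788*y + 621), Gamma_yxy = (52*y^2 + 324*y + 72)/(16*y^4 + 184*y^3 + 405*y^2 - 788*y + 621), Gamma_yyy = (16*y^3 + 188*y^2 + 444*y - 448)/(16*y^4 + 184*y^3 + 405*y^2 - 788*y + 621)

E = 73/4 + 3*y + (1/4)*y^2; F = -3/4 - (13/4)*y; G = 9/16 - (1/2)*y + y^2
Gamma^k_ij = (1/2) g^{kl} (d_i g_jl + d_j g_il - d_l g_ij), with g^inv = (1/(EG-F^2)) [[G, -F], [-F, E]]
first partials: E_x = 0, E_y = 3 + (1/2)*y, F_x = 0, F_y = -13/4, G_x = 0, G_y = -1/2 + 2*y
D = EG - F^2 = 621/64 - (197/16)*y + (405/64)*y^2 + (23/8)*y^3 + (1/4)*y^4
expanded: Gamma^x_xx = (G E_x - 2F F_x + F E_y)/(2D), Gamma^x_xy = (G E_y - F G_x)/(2D), Gamma^x_yy = (2G F_y - G G_x - F G_y)/(2D), Gamma^y_xx = (2E F_x - E E_y - F E_x)/(2D), Gamma^y_xy = (E G_x - F E_y)/(2D), Gamma^y_yy = (E G_y - 2F F_y + F G_x)/(2D); substitute and cancel common factors


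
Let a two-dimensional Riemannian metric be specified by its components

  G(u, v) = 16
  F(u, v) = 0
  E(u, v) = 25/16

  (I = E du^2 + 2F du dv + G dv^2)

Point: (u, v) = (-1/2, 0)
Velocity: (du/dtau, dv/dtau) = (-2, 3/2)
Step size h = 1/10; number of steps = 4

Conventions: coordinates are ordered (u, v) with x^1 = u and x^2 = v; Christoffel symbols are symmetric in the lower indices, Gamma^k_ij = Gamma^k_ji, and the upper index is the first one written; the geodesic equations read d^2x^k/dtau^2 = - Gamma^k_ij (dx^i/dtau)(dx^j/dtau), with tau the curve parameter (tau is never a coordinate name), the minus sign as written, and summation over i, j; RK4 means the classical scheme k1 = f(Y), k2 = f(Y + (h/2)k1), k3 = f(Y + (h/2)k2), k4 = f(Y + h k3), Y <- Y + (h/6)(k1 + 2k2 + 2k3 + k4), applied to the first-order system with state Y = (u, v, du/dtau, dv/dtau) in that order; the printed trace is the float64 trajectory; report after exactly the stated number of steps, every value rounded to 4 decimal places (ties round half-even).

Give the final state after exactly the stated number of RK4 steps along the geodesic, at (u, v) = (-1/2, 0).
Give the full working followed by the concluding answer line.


f(Y) = (du/dtau, dv/dtau, -Gamma^u_ij Y'^i Y'^j, -Gamma^v_ij Y'^i Y'^j) with the Gammas evaluated at the stage position; h = 0.100000; intermediate values shown to 6 dp
step 0: u = -0.5000, v = 0.0000, du/dtau = -2.0000, dv/dtau = 1.5000
step 1:
  k1: at (u, v) = (-0.500000, 0.000000), (du/dtau, dv/dtau) = (-2.000000, 1.500000); Gamma_uuu = 0.000000, Gamma_uuv = 0.000000, Gamma_uvv = 0.000000, Gamma_vuu = 0.000000, Gamma_vuv = 0.000000, Gamma_vvv = 0.000000; k1 = (-2.000000, 1.500000, 0.000000, 0.000000)
  k2: at (u, v) = (-0.600000, 0.075000), (du/dtau, dv/dtau) = (-2.000000, 1.500000); Gamma_uuu = 0.000000, Gamma_uuv = 0.000000, Gamma_uvv = 0.000000, Gamma_vuu = 0.000000, Gamma_vuv = 0.000000, Gamma_vvv = 0.000000; k2 = (-2.000000, 1.500000, 0.000000, 0.000000)
  k3: at (u, v) = (-0.600000, 0.075000), (du/dtau, dv/dtau) = (-2.000000, 1.500000); Gamma_uuu = 0.000000, Gamma_uuv = 0.000000, Gamma_uvv = 0.000000, Gamma_vuu = 0.000000, Gamma_vuv = 0.000000, Gamma_vvv = 0.000000; k3 = (-2.000000, 1.500000, 0.000000, 0.000000)
  k4: at (u, v) = (-0.700000, 0.150000), (du/dtau, dv/dtau) = (-2.000000, 1.500000); Gamma_uuu = 0.000000, Gamma_uuv = 0.000000, Gamma_uvv = 0.000000, Gamma_vuu = 0.000000, Gamma_vuv = 0.000000, Gamma_vvv = 0.000000; k4 = (-2.000000, 1.500000, 0.000000, 0.000000)
  Y <- Y + (h/6)(k1 + 2k2 + 2k3 + k4): u = -0.7000, v = 0.1500, du/dtau = -2.0000, dv/dtau = 1.5000
step 2:
  k1: at (u, v) = (-0.700000, 0.150000), (du/dtau, dv/dtau) = (-2.000000, 1.500000); Gamma_uuu = 0.000000, Gamma_uuv = 0.000000, Gamma_uvv = 0.000000, Gamma_vuu = 0.000000, Gamma_vuv = 0.000000, Gamma_vvv = 0.000000; k1 = (-2.000000, 1.500000, 0.000000, 0.000000)
  k2: at (u, v) = (-0.800000, 0.225000), (du/dtau, dv/dtau) = (-2.000000, 1.500000); Gamma_uuu = 0.000000, Gamma_uuv = 0.000000, Gamma_uvv = 0.000000, Gamma_vuu = 0.000000, Gamma_vuv = 0.000000, Gamma_vvv = 0.000000; k2 = (-2.000000, 1.500000, 0.000000, 0.000000)
  k3: at (u, v) = (-0.800000, 0.225000), (du/dtau, dv/dtau) = (-2.000000, 1.500000); Gamma_uuu = 0.000000, Gamma_uuv = 0.000000, Gamma_uvv = 0.000000, Gamma_vuu = 0.000000, Gamma_vuv = 0.000000, Gamma_vvv = 0.000000; k3 = (-2.000000, 1.500000, 0.000000, 0.000000)
  k4: at (u, v) = (-0.900000, 0.300000), (du/dtau, dv/dtau) = (-2.000000, 1.500000); Gamma_uuu = 0.000000, Gamma_uuv = 0.000000, Gamma_uvv = 0.000000, Gamma_vuu = 0.000000, Gamma_vuv = 0.000000, Gamma_vvv = 0.000000; k4 = (-2.000000, 1.500000, 0.000000, 0.000000)
  Y <- Y + (h/6)(k1 + 2k2 + 2k3 + k4): u = -0.9000, v = 0.3000, du/dtau = -2.0000, dv/dtau = 1.5000
step 3:
  k1: at (u, v) = (-0.900000, 0.300000), (du/dtau, dv/dtau) = (-2.000000, 1.500000); Gamma_uuu = 0.000000, Gamma_uuv = 0.000000, Gamma_uvv = 0.000000, Gamma_vuu = 0.000000, Gamma_vuv = 0.000000, Gamma_vvv = 0.000000; k1 = (-2.000000, 1.500000, 0.000000, 0.000000)
  k2: at (u, v) = (-1.000000, 0.375000), (du/dtau, dv/dtau) = (-2.000000, 1.500000); Gamma_uuu = 0.000000, Gamma_uuv = 0.000000, Gamma_uvv = 0.000000, Gamma_vuu = 0.000000, Gamma_vuv = 0.000000, Gamma_vvv = 0.000000; k2 = (-2.000000, 1.500000, 0.000000, 0.000000)
  k3: at (u, v) = (-1.000000, 0.375000), (du/dtau, dv/dtau) = (-2.000000, 1.500000); Gamma_uuu = 0.000000, Gamma_uuv = 0.000000, Gamma_uvv = 0.000000, Gamma_vuu = 0.000000, Gamma_vuv = 0.000000, Gamma_vvv = 0.000000; k3 = (-2.000000, 1.500000, 0.000000, 0.000000)
  k4: at (u, v) = (-1.100000, 0.450000), (du/dtau, dv/dtau) = (-2.000000, 1.500000); Gamma_uuu = 0.000000, Gamma_uuv = 0.000000, Gamma_uvv = 0.000000, Gamma_vuu = 0.000000, Gamma_vuv = 0.000000, Gamma_vvv = 0.000000; k4 = (-2.000000, 1.500000, 0.000000, 0.000000)
  Y <- Y + (h/6)(k1 + 2k2 + 2k3 + k4): u = -1.1000, v = 0.4500, du/dtau = -2.0000, dv/dtau = 1.5000
step 4:
  k1: at (u, v) = (-1.100000, 0.450000), (du/dtau, dv/dtau) = (-2.000000, 1.500000); Gamma_uuu = 0.000000, Gamma_uuv = 0.000000, Gamma_uvv = 0.000000, Gamma_vuu = 0.000000, Gamma_vuv = 0.000000, Gamma_vvv = 0.000000; k1 = (-2.000000, 1.500000, 0.000000, 0.000000)
  k2: at (u, v) = (-1.200000, 0.525000), (du/dtau, dv/dtau) = (-2.000000, 1.500000); Gamma_uuu = 0.000000, Gamma_uuv = 0.000000, Gamma_uvv = 0.000000, Gamma_vuu = 0.000000, Gamma_vuv = 0.000000, Gamma_vvv = 0.000000; k2 = (-2.000000, 1.500000, 0.000000, 0.000000)
  k3: at (u, v) = (-1.200000, 0.525000), (du/dtau, dv/dtau) = (-2.000000, 1.500000); Gamma_uuu = 0.000000, Gamma_uuv = 0.000000, Gamma_uvv = 0.000000, Gamma_vuu = 0.000000, Gamma_vuv = 0.000000, Gamma_vvv = 0.000000; k3 = (-2.000000, 1.500000, 0.000000, 0.000000)
  k4: at (u, v) = (-1.300000, 0.600000), (du/dtau, dv/dtau) = (-2.000000, 1.500000); Gamma_uuu = 0.000000, Gamma_uuv = 0.000000, Gamma_uvv = 0.000000, Gamma_vuu = 0.000000, Gamma_vuv = 0.000000, Gamma_vvv = 0.000000; k4 = (-2.000000, 1.500000, 0.000000, 0.000000)
  Y <- Y + (h/6)(k1 + 2k2 + 2k3 + k4): u = -1.3000, v = 0.6000, du/dtau = -2.0000, dv/dtau = 1.5000

Answer: u = -1.3000, v = 0.6000, du/dtau = -2.0000, dv/dtau = 1.5000


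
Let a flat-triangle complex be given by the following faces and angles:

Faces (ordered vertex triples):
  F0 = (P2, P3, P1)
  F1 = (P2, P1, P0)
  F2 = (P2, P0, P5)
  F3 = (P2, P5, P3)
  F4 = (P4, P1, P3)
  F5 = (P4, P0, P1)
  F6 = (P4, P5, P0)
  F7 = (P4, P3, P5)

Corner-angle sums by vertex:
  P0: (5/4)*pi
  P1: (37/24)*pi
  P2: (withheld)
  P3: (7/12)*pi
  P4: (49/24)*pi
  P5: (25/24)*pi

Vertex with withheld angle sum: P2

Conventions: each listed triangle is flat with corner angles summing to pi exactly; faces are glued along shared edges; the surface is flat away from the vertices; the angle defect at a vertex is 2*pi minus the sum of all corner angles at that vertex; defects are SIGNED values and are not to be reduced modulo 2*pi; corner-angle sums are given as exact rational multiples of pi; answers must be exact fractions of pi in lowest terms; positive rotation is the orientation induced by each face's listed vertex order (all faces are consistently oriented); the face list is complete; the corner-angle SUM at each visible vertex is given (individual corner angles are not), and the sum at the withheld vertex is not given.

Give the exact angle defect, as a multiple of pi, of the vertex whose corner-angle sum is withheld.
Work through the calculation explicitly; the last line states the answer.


V = 6, E = 12, F = 8; chi = V - E + F = 2
Gauss-Bonnet: total defect = 2*pi*chi = 4*pi; visible defects sum to (85/24)*pi

Answer: defect(P2) = (11/24)*pi


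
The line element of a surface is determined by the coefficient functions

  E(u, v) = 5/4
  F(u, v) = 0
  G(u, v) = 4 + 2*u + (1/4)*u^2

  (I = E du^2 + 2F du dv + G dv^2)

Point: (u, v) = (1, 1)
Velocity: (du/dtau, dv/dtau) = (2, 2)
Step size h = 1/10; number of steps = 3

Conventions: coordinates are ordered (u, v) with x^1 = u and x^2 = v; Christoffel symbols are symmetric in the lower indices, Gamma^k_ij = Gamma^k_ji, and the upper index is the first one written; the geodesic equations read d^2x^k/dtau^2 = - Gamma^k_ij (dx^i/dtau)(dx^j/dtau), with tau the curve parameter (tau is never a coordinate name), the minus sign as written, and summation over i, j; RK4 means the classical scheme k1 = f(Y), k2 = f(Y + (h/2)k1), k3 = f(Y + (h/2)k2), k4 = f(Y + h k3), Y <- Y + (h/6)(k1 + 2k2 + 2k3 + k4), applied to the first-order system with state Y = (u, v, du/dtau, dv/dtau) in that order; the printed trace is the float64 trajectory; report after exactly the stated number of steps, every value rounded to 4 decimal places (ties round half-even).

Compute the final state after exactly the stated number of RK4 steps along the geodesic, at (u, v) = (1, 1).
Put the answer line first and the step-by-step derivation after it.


Answer: u = 1.7585, v = 1.5258, du/dtau = 2.9869, dv/dtau = 1.5078

f(Y) = (du/dtau, dv/dtau, -Gamma^u_ij Y'^i Y'^j, -Gamma^v_ij Y'^i Y'^j) with the Gammas evaluated at the stage position; h = 0.100000; intermediate values shown to 6 dp
step 0: u = 1.0000, v = 1.0000, du/dtau = 2.0000, dv/dtau = 2.0000
step 1:
  k1: at (u, v) = (1.000000, 1.000000), (du/dtau, dv/dtau) = (2.000000, 2.000000); Gamma_uuu = 0.000000, Gamma_uuv = 0.000000, Gamma_uvv = -1.000000, Gamma_vuu = 0.000000, Gamma_vuv = 0.200000, Gamma_vvv = 0.000000; k1 = (2.000000, 2.000000, 4.000000, -1.600000)
  k2: at (u, v) = (1.100000, 1.100000), (du/dtau, dv/dtau) = (2.200000, 1.920000); Gamma_uuu = 0.000000, Gamma_uuv = 0.000000, Gamma_uvv = -1.020000, Gamma_vuu = 0.000000, Gamma_vuv = 0.196078, Gamma_vvv = 0.000000; k2 = (2.200000, 1.920000, 3.760128, -1.656471)
  k3: at (u, v) = (1.110000, 1.096000), (du/dtau, dv/dtau) = (2.188006, 1.917176); Gamma_uuu = 0.000000, Gamma_uuv = 0.000000, Gamma_uvv = -1.022000, Gamma_vuu = 0.000000, Gamma_vuv = 0.195695, Gamma_vvv = 0.000000; k3 = (2.188006, 1.917176, 3.756428, -1.641798)
  k4: at (u, v) = (1.218801, 1.191718), (du/dtau, dv/dtau) = (2.375643, 1.835820); Gamma_uuu = 0.000000, Gamma_uuv = 0.000000, Gamma_uvv = -1.043760, Gamma_vuu = 0.000000, Gamma_vuv = 0.191615, Gamma_vvv = 0.000000; k4 = (2.375643, 1.835820, 3.517718, -1.671362)
  Y <- Y + (h/6)(k1 + 2k2 + 2k3 + k4): u = 1.2192, v = 1.1918, du/dtau = 2.3758, dv/dtau = 1.8355
step 2:
  k1: at (u, v) = (1.219194, 1.191836), (du/dtau, dv/dtau) = (2.375847, 1.835535); Gamma_uuu = 0.000000, Gamma_uuv = 0.000000, Gamma_uvv = -1.043839, Gamma_vuu = 0.000000, Gamma_vuv = 0.191600, Gamma_vvv = 0.000000; k1 = (2.375847, 1.835535, 3.516890, -1.671120)
  k2: at (u, v) = (1.337987, 1.283613), (du/dtau, dv/dtau) = (2.551692, 1.751979); Gamma_uuu = 0.000000, Gamma_uuv = 0.000000, Gamma_uvv = -1.067597, Gamma_vuu = 0.000000, Gamma_vuv = 0.187337, Gamma_vvv = 0.000000; k2 = (2.551692, 1.751979, 3.276916, -1.674980)
  k3: at (u, v) = (1.346779, 1.279435), (du/dtau, dv/dtau) = (2.539693, 1.751786); Gamma_uuu = 0.000000, Gamma_uuv = 0.000000, Gamma_uvv = -1.069356, Gamma_vuu = 0.000000, Gamma_vuv = 0.187028, Gamma_vvv = 0.000000; k3 = (2.539693, 1.751786, 3.281590, -1.664179)
  k4: at (u, v) = (1.473164, 1.367015), (du/dtau, dv/dtau) = (2.704006, 1.669117); Gamma_uuu = 0.000000, Gamma_uuv = 0.000000, Gamma_uvv = -1.094633, Gamma_vuu = 0.000000, Gamma_vuv = 0.182710, Gamma_vvv = 0.000000; k4 = (2.704006, 1.669117, 3.049594, -1.649248)
  Y <- Y + (h/6)(k1 + 2k2 + 2k3 + k4): u = 1.4736, v = 1.3670, du/dtau = 2.7039, dv/dtau = 1.6689
step 3:
  k1: at (u, v) = (1.473571, 1.367039), (du/dtau, dv/dtau) = (2.703905, 1.668890); Gamma_uuu = 0.000000, Gamma_uuv = 0.000000, Gamma_uvv = -1.094714, Gamma_vuu = 0.000000, Gamma_vuv = 0.182696, Gamma_vvv = 0.000000; k1 = (2.703905, 1.668890, 3.048992, -1.648840)
  k2: at (u, v) = (1.608767, 1.450484), (du/dtau, dv/dtau) = (2.856355, 1.586448); Gamma_uuu = 0.000000, Gamma_uuv = 0.000000, Gamma_uvv = -1.121753, Gamma_vuu = 0.000000, Gamma_vuv = 0.178292, Gamma_vvv = 0.000000; k2 = (2.856355, 1.586448, 2.823249, -1.615849)
  k3: at (u, v) = (1.616389, 1.446362), (du/dtau, dv/dtau) = (2.845068, 1.588098); Gamma_uuu = 0.000000, Gamma_uuv = 0.000000, Gamma_uvv = -1.123278, Gamma_vuu = 0.000000, Gamma_vuv = 0.178050, Gamma_vvv = 0.000000; k3 = (2.845068, 1.588098, 2.832968, -1.608951)
  k4: at (u, v) = (1.758078, 1.525849), (du/dtau, dv/dtau) = (2.987202, 1.507995); Gamma_uuu = 0.000000, Gamma_uuv = 0.000000, Gamma_uvv = -1.151616, Gamma_vuu = 0.000000, Gamma_vuv = 0.173669, Gamma_vvv = 0.000000; k4 = (2.987202, 1.507995, 2.618831, -1.564649)
  Y <- Y + (h/6)(k1 + 2k2 + 2k3 + k4): u = 1.7585, v = 1.5258, du/dtau = 2.9869, dv/dtau = 1.5078


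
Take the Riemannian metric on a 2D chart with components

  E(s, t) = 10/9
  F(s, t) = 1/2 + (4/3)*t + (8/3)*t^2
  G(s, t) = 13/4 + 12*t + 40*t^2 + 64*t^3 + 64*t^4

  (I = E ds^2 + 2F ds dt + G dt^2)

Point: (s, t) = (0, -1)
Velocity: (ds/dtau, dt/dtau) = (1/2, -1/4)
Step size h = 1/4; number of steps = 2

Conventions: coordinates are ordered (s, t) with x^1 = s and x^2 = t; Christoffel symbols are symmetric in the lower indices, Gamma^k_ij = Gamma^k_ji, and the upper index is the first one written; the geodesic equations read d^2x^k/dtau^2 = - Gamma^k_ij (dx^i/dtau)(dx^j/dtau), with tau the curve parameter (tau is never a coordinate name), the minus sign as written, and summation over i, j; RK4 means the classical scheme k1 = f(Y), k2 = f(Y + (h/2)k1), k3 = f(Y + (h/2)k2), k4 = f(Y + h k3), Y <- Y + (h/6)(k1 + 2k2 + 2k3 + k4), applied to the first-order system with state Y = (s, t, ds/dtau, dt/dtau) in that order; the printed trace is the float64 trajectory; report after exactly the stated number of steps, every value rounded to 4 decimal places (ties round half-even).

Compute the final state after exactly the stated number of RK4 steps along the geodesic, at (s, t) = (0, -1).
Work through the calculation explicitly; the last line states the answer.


f(Y) = (ds/dtau, dt/dtau, -Gamma^s_ij Y'^i Y'^j, -Gamma^t_ij Y'^i Y'^j) with the Gammas evaluated at the stage position; h = 0.250000; intermediate values shown to 6 dp
step 0: s = 0.0000, t = -1.0000, ds/dtau = 0.5000, dt/dtau = -0.2500
step 1:
  k1: at (s, t) = (0.000000, -1.000000), (ds/dtau, dt/dtau) = (0.500000, -0.250000); Gamma_sss = 0.000000, Gamma_sst = 0.000000, Gamma_stt = -0.127547, Gamma_tss = 0.000000, Gamma_tst = 0.000000, Gamma_ttt = -2.104517; k1 = (0.500000, -0.250000, 0.007972, 0.131532)
  k2: at (s, t) = (0.062500, -1.031250), (ds/dtau, dt/dtau) = (0.500996, -0.233558); Gamma_sss = 0.000000, Gamma_sst = 0.000000, Gamma_stt = -0.116653, Gamma_tss = 0.000000, Gamma_tst = 0.000000, Gamma_ttt = -2.058736; k2 = (0.500996, -0.233558, 0.006363, 0.112303)
  k3: at (s, t) = (0.062625, -1.029195), (ds/dtau, dt/dtau) = (0.500795, -0.235962); Gamma_sss = 0.000000, Gamma_sst = 0.000000, Gamma_stt = -0.117335, Gamma_tss = 0.000000, Gamma_tst = 0.000000, Gamma_ttt = -2.061751; k3 = (0.500795, -0.235962, 0.006533, 0.114794)
  k4: at (s, t) = (0.125199, -1.058991), (ds/dtau, dt/dtau) = (0.501633, -0.221301); Gamma_sss = 0.000000, Gamma_sst = 0.000000, Gamma_stt = -0.107878, Gamma_tss = 0.000000, Gamma_tst = 0.000000, Gamma_ttt = -2.018090; k4 = (0.501633, -0.221301, 0.005283, 0.098835)
  Y <- Y + (h/6)(k1 + 2k2 + 2k3 + k4): s = 0.1252, t = -1.0588, ds/dtau = 0.5016, dt/dtau = -0.2215
step 2:
  k1: at (s, t) = (0.125217, -1.058764), (ds/dtau, dt/dtau) = (0.501627, -0.221477); Gamma_sss = 0.000000, Gamma_sst = 0.000000, Gamma_stt = -0.107946, Gamma_tss = 0.000000, Gamma_tst = 0.000000, Gamma_ttt = -2.018421; k1 = (0.501627, -0.221477, 0.005295, 0.099007)
  k2: at (s, t) = (0.187921, -1.086449), (ds/dtau, dt/dtau) = (0.502289, -0.209101); Gamma_sss = 0.000000, Gamma_sst = 0.000000, Gamma_stt = -0.099948, Gamma_tss = 0.000000, Gamma_tst = 0.000000, Gamma_ttt = -1.978123; k2 = (0.502289, -0.209101, 0.004370, 0.086490)
  k3: at (s, t) = (0.188003, -1.084902), (ds/dtau, dt/dtau) = (0.502173, -0.210665); Gamma_sss = 0.000000, Gamma_sst = 0.000000, Gamma_stt = -0.100376, Gamma_tss = 0.000000, Gamma_tst = 0.000000, Gamma_ttt = -1.980364; k3 = (0.502173, -0.210665, 0.004455, 0.087888)
  k4: at (s, t) = (0.250761, -1.111431), (ds/dtau, dt/dtau) = (0.502741, -0.199504); Gamma_sss = 0.000000, Gamma_sst = 0.000000, Gamma_stt = -0.093330, Gamma_tss = 0.000000, Gamma_tst = 0.000000, Gamma_ttt = -1.942159; k4 = (0.502741, -0.199504, 0.003715, 0.077302)
  Y <- Y + (h/6)(k1 + 2k2 + 2k3 + k4): s = 0.2508, t = -1.1113, ds/dtau = 0.5027, dt/dtau = -0.1996

Answer: s = 0.2508, t = -1.1113, ds/dtau = 0.5027, dt/dtau = -0.1996


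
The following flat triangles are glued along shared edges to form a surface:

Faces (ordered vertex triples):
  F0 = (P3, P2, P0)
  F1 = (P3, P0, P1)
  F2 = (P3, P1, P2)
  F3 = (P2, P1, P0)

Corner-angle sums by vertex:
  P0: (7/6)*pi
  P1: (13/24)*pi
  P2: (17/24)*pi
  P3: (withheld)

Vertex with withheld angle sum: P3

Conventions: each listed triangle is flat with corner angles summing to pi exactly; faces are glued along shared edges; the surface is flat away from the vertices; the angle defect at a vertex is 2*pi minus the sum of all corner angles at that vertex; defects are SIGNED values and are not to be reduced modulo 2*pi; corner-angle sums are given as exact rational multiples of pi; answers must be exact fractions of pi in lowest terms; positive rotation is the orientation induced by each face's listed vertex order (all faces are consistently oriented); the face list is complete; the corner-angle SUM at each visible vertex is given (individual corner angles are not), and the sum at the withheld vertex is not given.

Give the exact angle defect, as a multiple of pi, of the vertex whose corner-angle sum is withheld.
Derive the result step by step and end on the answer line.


V = 4, E = 6, F = 4; chi = V - E + F = 2
Gauss-Bonnet: total defect = 2*pi*chi = 4*pi; visible defects sum to (43/12)*pi

Answer: defect(P3) = (5/12)*pi


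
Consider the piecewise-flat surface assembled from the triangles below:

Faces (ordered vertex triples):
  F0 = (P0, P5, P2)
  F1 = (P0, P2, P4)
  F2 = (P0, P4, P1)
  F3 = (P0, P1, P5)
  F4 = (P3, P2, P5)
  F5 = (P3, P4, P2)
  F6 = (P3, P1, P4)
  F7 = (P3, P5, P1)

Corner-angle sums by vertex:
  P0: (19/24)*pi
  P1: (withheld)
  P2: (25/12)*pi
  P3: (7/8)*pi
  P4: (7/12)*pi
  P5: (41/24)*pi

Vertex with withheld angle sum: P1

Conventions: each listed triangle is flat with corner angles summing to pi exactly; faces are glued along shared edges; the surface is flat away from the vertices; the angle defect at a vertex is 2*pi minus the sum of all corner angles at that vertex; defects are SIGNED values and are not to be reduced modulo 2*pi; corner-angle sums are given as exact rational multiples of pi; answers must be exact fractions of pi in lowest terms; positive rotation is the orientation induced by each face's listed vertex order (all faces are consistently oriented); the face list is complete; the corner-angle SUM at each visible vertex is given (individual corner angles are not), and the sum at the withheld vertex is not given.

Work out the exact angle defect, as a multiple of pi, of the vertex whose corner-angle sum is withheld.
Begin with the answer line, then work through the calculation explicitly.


Answer: defect(P1) = pi/24

V = 6, E = 12, F = 8; chi = V - E + F = 2
Gauss-Bonnet: total defect = 2*pi*chi = 4*pi; visible defects sum to (95/24)*pi


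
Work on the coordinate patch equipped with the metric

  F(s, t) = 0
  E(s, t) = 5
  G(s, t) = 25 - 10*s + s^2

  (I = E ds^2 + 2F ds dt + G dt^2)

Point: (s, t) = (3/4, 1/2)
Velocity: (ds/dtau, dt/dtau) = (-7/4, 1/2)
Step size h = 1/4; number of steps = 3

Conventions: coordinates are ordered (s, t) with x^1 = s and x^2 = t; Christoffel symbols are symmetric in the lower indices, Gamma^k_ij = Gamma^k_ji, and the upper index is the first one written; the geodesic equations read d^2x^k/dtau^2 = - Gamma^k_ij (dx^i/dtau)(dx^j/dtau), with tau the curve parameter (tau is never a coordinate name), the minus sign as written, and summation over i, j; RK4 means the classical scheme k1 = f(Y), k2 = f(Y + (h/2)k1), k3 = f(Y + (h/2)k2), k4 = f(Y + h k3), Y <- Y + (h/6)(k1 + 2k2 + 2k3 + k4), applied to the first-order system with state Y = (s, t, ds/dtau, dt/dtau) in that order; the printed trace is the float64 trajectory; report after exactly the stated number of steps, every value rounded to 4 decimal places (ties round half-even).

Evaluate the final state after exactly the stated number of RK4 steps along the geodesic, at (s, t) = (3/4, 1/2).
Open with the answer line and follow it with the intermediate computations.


Answer: s = -0.6080, t = 0.7850, ds/dtau = -1.8566, dt/dtau = 0.2872

f(Y) = (ds/dtau, dt/dtau, -Gamma^s_ij Y'^i Y'^j, -Gamma^t_ij Y'^i Y'^j) with the Gammas evaluated at the stage position; h = 0.250000; intermediate values shown to 6 dp
step 0: s = 0.7500, t = 0.5000, ds/dtau = -1.7500, dt/dtau = 0.5000
step 1:
  k1: at (s, t) = (0.750000, 0.500000), (ds/dtau, dt/dtau) = (-1.750000, 0.500000); Gamma_sss = 0.000000, Gamma_sst = 0.000000, Gamma_stt = 0.850000, Gamma_tss = 0.000000, Gamma_tst = -0.235294, Gamma_ttt = 0.000000; k1 = (-1.750000, 0.500000, -0.212500, -0.411765)
  k2: at (s, t) = (0.531250, 0.562500), (ds/dtau, dt/dtau) = (-1.776563, 0.448529); Gamma_sss = 0.000000, Gamma_sst = 0.000000, Gamma_stt = 0.893750, Gamma_tss = 0.000000, Gamma_tst = -0.223776, Gamma_ttt = 0.000000; k2 = (-1.776563, 0.448529, -0.179803, -0.356628)
  k3: at (s, t) = (0.527930, 0.556066), (ds/dtau, dt/dtau) = (-1.772475, 0.455422); Gamma_sss = 0.000000, Gamma_sst = 0.000000, Gamma_stt = 0.894414, Gamma_tss = 0.000000, Gamma_tst = -0.223610, Gamma_ttt = 0.000000; k3 = (-1.772475, 0.455422, -0.185509, -0.361007)
  k4: at (s, t) = (0.306881, 0.613855), (ds/dtau, dt/dtau) = (-1.796377, 0.409748); Gamma_sss = 0.000000, Gamma_sst = 0.000000, Gamma_stt = 0.938624, Gamma_tss = 0.000000, Gamma_tst = -0.213078, Gamma_ttt = 0.000000; k4 = (-1.796377, 0.409748, -0.157589, -0.313677)
  Y <- Y + (h/6)(k1 + 2k2 + 2k3 + k4): s = 0.3065, t = 0.6132, ds/dtau = -1.7959, dt/dtau = 0.4100
step 2:
  k1: at (s, t) = (0.306481, 0.613235), (ds/dtau, dt/dtau) = (-1.795863, 0.409970); Gamma_sss = 0.000000, Gamma_sst = 0.000000, Gamma_stt = 0.938704, Gamma_tss = 0.000000, Gamma_tst = -0.213060, Gamma_ttt = 0.000000; k1 = (-1.795863, 0.409970, -0.157773, -0.313731)
  k2: at (s, t) = (0.081998, 0.664482), (ds/dtau, dt/dtau) = (-1.815585, 0.370754); Gamma_sss = 0.000000, Gamma_sst = 0.000000, Gamma_stt = 0.983600, Gamma_tss = 0.000000, Gamma_tst = -0.203335, Gamma_ttt = 0.000000; k2 = (-1.815585, 0.370754, -0.135204, -0.273743)
  k3: at (s, t) = (0.079533, 0.659580), (ds/dtau, dt/dtau) = (-1.812764, 0.375752); Gamma_sss = 0.000000, Gamma_sst = 0.000000, Gamma_stt = 0.984093, Gamma_tss = 0.000000, Gamma_tst = -0.203233, Gamma_ttt = 0.000000; k3 = (-1.812764, 0.375752, -0.138944, -0.276864)
  k4: at (s, t) = (-0.146710, 0.707174), (ds/dtau, dt/dtau) = (-1.830599, 0.340754); Gamma_sss = 0.000000, Gamma_sst = 0.000000, Gamma_stt = 1.029342, Gamma_tss = 0.000000, Gamma_tst = -0.194299, Gamma_ttt = 0.000000; k4 = (-1.830599, 0.340754, -0.119521, -0.242401)
  Y <- Y + (h/6)(k1 + 2k2 + 2k3 + k4): s = -0.1470, t = 0.7067, ds/dtau = -1.8303, dt/dtau = 0.3409
step 3:
  k1: at (s, t) = (-0.146984, 0.706724), (ds/dtau, dt/dtau) = (-1.830263, 0.340914); Gamma_sss = 0.000000, Gamma_sst = 0.000000, Gamma_stt = 1.029397, Gamma_tss = 0.000000, Gamma_tst = -0.194289, Gamma_ttt = 0.000000; k1 = (-1.830263, 0.340914, -0.119639, -0.242458)
  k2: at (s, t) = (-0.375767, 0.749339), (ds/dtau, dt/dtau) = (-1.845218, 0.310607); Gamma_sss = 0.000000, Gamma_sst = 0.000000, Gamma_stt = 1.075153, Gamma_tss = 0.000000, Gamma_tst = -0.186020, Gamma_ttt = 0.000000; k2 = (-1.845218, 0.310607, -0.103727, -0.213230)
  k3: at (s, t) = (-0.377636, 0.745550), (ds/dtau, dt/dtau) = (-1.843229, 0.314260); Gamma_sss = 0.000000, Gamma_sst = 0.000000, Gamma_stt = 1.075527, Gamma_tss = 0.000000, Gamma_tst = -0.185955, Gamma_ttt = 0.000000; k3 = (-1.843229, 0.314260, -0.106219, -0.215431)
  k4: at (s, t) = (-0.607791, 0.785290), (ds/dtau, dt/dtau) = (-1.856817, 0.287057); Gamma_sss = 0.000000, Gamma_sst = 0.000000, Gamma_stt = 1.121558, Gamma_tss = 0.000000, Gamma_tst = -0.178323, Gamma_ttt = 0.000000; k4 = (-1.856817, 0.287057, -0.092418, -0.190097)
  Y <- Y + (h/6)(k1 + 2k2 + 2k3 + k4): s = -0.6080, t = 0.7850, ds/dtau = -1.8566, dt/dtau = 0.2872


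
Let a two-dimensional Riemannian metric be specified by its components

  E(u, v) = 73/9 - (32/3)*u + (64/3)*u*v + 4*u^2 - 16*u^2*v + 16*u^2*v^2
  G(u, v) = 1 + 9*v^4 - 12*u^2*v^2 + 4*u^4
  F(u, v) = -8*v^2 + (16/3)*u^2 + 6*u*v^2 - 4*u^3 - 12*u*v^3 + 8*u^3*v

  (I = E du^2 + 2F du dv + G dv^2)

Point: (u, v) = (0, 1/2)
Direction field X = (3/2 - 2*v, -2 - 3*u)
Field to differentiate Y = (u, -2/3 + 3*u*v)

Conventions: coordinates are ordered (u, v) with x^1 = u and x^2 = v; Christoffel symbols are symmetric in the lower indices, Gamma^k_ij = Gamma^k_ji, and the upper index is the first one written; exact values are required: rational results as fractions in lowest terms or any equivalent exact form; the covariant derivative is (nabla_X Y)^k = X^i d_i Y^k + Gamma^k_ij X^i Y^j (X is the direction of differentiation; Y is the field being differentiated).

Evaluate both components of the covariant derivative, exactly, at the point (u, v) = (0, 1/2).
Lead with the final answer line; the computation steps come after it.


Answer: (nabla_X Y)^u = -1823/2498, (nabla_X Y)^v = 5475/4996

E = 73/9, F = -2, G = 25/16 at the point
E_u = 0, E_v = 0, F_u = 0, F_v = -8, G_u = 0, G_v = 9/2
EG - F^2 = 1249/144;  g^inv = (144/1249) * [[25/16, 2], [2, 73/9]]
first-kind symbols [ij,l] = (1/2)(d_i g_jl + d_j g_il - d_l g_ij): [uu,u] = E_u/2 = 0, [uu,v] = F_u - E_v/2 = 0, [uv,u] = E_v/2 = 0, [uv,v] = G_u/2 = 0, [vv,u] = F_v - G_u/2 = -8, [vv,v] = G_v/2 = 9/4
Gamma^u_ij = (G*[ij,u] - F*[ij,v])/(EG - F^2), Gamma^v_ij = (E*[ij,v] - F*[ij,u])/(EG - F^2)
Gamma_uuu = 0, Gamma_uuv = 0, Gamma_uvv = -1152/1249, Gamma_vuu = 0, Gamma_vuv = 0, Gamma_vvv = 324/1249
X = (1/2, -2), Y = (0, -2/3) at the point


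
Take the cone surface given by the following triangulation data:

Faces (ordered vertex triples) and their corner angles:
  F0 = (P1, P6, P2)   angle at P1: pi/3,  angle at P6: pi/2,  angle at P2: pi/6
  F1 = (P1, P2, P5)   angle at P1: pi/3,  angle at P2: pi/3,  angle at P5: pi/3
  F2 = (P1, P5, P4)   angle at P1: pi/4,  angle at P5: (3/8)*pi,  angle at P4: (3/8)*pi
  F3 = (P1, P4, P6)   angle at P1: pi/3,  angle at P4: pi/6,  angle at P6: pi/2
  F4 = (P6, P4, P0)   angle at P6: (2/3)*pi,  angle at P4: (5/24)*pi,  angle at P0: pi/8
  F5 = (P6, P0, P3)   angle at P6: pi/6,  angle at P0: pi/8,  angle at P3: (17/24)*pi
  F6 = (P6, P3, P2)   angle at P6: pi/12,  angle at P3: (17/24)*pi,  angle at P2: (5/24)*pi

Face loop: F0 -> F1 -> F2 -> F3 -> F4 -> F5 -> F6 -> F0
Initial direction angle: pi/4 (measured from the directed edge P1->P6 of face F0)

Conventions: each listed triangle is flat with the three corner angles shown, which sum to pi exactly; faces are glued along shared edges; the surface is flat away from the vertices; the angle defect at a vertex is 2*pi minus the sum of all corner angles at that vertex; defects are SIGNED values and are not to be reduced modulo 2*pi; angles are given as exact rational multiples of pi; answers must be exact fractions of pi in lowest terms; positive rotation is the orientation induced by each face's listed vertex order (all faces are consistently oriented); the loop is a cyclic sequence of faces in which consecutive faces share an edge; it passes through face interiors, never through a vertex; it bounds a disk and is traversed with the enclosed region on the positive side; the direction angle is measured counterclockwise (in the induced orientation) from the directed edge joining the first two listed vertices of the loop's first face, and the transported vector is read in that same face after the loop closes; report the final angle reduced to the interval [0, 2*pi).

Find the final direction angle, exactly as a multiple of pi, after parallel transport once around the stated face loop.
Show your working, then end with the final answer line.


enclosed vertex P1: corner angles sum to (5/4)*pi, defect = 2*pi - (5/4)*pi = (3/4)*pi
enclosed vertex P6: corner angles sum to (23/12)*pi, defect = 2*pi - (23/12)*pi = pi/12
holonomy = initial angle + sum of enclosed defects (mod 2*pi), positive in the induced orientation
final angle = pi/4 + (5/6)*pi = (13/12)*pi (mod 2*pi)

Answer: final direction angle = (13/12)*pi


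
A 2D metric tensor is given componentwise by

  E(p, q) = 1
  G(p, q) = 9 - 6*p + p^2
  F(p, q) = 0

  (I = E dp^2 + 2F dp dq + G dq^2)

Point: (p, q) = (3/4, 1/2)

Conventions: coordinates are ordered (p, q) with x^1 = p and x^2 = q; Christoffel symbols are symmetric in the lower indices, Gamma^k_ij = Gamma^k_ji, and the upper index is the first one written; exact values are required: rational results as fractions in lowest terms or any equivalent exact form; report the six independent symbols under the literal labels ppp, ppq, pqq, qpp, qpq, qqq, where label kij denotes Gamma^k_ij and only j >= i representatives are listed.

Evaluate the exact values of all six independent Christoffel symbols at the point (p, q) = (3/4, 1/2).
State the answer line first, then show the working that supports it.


Answer: Gamma_ppp = 0, Gamma_ppq = 0, Gamma_pqq = 9/4, Gamma_qpp = 0, Gamma_qpq = -4/9, Gamma_qqq = 0

E = 1, F = 0, G = 81/16 at the point
E_p = 0, E_q = 0, F_p = 0, F_q = 0, G_p = -9/2, G_q = 0
EG - F^2 = 81/16;  g^inv = (16/81) * [[81/16, 0], [0, 1]]
first-kind symbols [ij,l] = (1/2)(d_i g_jl + d_j g_il - d_l g_ij): [pp,p] = E_p/2 = 0, [pp,q] = F_p - E_q/2 = 0, [pq,p] = E_q/2 = 0, [pq,q] = G_p/2 = -9/4, [qq,p] = F_q - G_p/2 = 9/4, [qq,q] = G_q/2 = 0
Gamma^p_ij = (G*[ij,p] - F*[ij,q])/(EG - F^2), Gamma^q_ij = (E*[ij,q] - F*[ij,p])/(EG - F^2)


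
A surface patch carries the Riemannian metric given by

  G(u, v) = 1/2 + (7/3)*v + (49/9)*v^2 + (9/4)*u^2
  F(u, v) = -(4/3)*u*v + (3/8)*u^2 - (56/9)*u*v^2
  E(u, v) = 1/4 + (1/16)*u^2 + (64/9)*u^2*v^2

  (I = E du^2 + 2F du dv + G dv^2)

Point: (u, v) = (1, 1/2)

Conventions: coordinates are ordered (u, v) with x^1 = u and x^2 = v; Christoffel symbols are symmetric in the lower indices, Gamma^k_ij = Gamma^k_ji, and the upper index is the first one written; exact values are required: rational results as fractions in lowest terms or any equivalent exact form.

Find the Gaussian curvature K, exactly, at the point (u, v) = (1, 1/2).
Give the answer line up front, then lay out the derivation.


Answer: K = 15520/92169

E = 301/144, F = -133/72, G = 95/18, EG - F^2 = 1463/192 at the point
E_u = 265/72, E_v = 64/9, F_u = -53/36, F_v = -68/9, G_u = 9/2, G_v = 70/9
E_vv = 128/9, F_uv = -68/9, G_uu = 9/2
Evaluate Brioschi's two determinant matrices M1, M2 and divide by (EG - F^2)^2.
M1 = [[-E_vv/2 + F_uv - G_uu/2, E_u/2, F_u - E_v/2], [F_v - G_u/2, E, F], [G_v/2, F, G]] = [[-203/12, 265/144, -181/36], [-353/36, 301/144, -133/72], [35/9, -133/72, 95/18]]; det M1 = -18117907/186624
M2 = [[0, E_v/2, G_u/2], [E_v/2, E, F], [G_u/2, F, G]] = [[0, 32/9, 9/4], [32/9, 301/144, -133/72], [9/4, -133/72, 95/18]]; det M2 = -19942477/186624
det M1 - det M2 = 101365/10368; K = 101365/10368 / (1463/192)^2 = 15520/92169


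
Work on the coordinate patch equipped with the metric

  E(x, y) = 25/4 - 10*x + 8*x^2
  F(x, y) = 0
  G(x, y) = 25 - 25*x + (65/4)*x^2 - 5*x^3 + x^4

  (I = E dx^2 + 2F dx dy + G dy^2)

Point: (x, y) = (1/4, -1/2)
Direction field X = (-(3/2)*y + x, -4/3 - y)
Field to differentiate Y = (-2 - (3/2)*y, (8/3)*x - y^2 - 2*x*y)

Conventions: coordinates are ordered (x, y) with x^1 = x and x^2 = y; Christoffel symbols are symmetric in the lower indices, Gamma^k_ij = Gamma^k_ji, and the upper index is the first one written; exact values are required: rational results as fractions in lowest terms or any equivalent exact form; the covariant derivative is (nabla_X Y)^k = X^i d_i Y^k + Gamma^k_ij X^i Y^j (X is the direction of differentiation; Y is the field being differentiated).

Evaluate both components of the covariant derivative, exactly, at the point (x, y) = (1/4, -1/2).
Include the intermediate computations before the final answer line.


E = 17/4, F = 0, G = 5041/256 at the point
E_x = -6, E_y = 0, F_x = 0, F_y = 0, G_x = -71/4, G_y = 0
EG - F^2 = 85697/1024;  g^inv = (1024/85697) * [[5041/256, 0], [0, 17/4]]
first-kind symbols [ij,l] = (1/2)(d_i g_jl + d_j g_il - d_l g_ij): [xx,x] = E_x/2 = -3, [xx,y] = F_x - E_y/2 = 0, [xy,x] = E_y/2 = 0, [xy,y] = G_x/2 = -71/8, [yy,x] = F_y - G_x/2 = 71/8, [yy,y] = G_y/2 = 0
Gamma^x_ij = (G*[ij,x] - F*[ij,y])/(EG - F^2), Gamma^y_ij = (E*[ij,y] - F*[ij,x])/(EG - F^2)
Gamma_xxx = -12/17, Gamma_xxy = 0, Gamma_xyy = 71/34, Gamma_yxx = 0, Gamma_yxy = -32/71, Gamma_yyy = 0
X = (1, -5/6), Y = (-5/4, 2/3) at the point

Answer: (nabla_X Y)^x = 35/36, (nabla_X Y)^y = 2113/852


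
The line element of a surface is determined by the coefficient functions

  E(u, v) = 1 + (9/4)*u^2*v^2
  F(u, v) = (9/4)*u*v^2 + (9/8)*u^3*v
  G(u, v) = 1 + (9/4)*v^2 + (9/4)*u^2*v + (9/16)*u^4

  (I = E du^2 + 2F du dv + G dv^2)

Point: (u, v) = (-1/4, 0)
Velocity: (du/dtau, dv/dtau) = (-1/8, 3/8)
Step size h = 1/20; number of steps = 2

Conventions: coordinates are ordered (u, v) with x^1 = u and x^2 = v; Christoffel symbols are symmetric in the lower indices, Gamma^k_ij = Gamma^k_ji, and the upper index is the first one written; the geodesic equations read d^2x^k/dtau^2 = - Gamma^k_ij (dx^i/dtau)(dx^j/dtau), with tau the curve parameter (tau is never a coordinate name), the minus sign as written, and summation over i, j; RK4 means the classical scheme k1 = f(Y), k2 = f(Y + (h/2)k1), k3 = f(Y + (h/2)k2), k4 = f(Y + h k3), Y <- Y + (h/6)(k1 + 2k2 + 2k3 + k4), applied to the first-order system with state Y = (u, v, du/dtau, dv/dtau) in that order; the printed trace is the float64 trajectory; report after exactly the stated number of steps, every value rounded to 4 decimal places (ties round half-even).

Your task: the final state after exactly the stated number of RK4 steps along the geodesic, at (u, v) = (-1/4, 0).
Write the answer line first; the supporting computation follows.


Answer: u = -0.2625, v = 0.0374, du/dtau = -0.1248, dv/dtau = 0.3731

f(Y) = (du/dtau, dv/dtau, -Gamma^u_ij Y'^i Y'^j, -Gamma^v_ij Y'^i Y'^j) with the Gammas evaluated at the stage position; h = 0.050000; intermediate values shown to 6 dp
step 0: u = -0.2500, v = 0.0000, du/dtau = -0.1250, dv/dtau = 0.3750
step 1:
  k1: at (u, v) = (-0.250000, 0.000000), (du/dtau, dv/dtau) = (-0.125000, 0.375000); Gamma_uuu = 0.000000, Gamma_uuv = 0.000000, Gamma_uvv = 0.000000, Gamma_vuu = 0.000000, Gamma_vuv = -0.017540, Gamma_vvv = 0.070158; k1 = (-0.125000, 0.375000, 0.000000, -0.011510)
  k2: at (u, v) = (-0.253125, 0.009375), (du/dtau, dv/dtau) = (-0.125000, 0.374712); Gamma_uuu = -0.000050, Gamma_uuv = 0.001346, Gamma_uvv = -0.005319, Gamma_vuu = 0.000870, Gamma_vuv = -0.023494, Gamma_vvv = 0.092816; k2 = (-0.125000, 0.374712, 0.000874, -0.015247)
  k3: at (u, v) = (-0.253125, 0.009368), (du/dtau, dv/dtau) = (-0.124978, 0.374619); Gamma_uuu = -0.000050, Gamma_uuv = 0.001345, Gamma_uvv = -0.005315, Gamma_vuu = 0.000869, Gamma_vuv = -0.023490, Gamma_vvv = 0.092800; k3 = (-0.124978, 0.374619, 0.000873, -0.015237)
  k4: at (u, v) = (-0.256249, 0.018731), (du/dtau, dv/dtau) = (-0.124956, 0.374238); Gamma_uuu = -0.000201, Gamma_uuv = 0.002751, Gamma_uvv = -0.010735, Gamma_vuu = 0.002160, Gamma_vuv = -0.029551, Gamma_vvv = 0.115320; k4 = (-0.124956, 0.374238, 0.001764, -0.018949)
  Y <- Y + (h/6)(k1 + 2k2 + 2k3 + k4): u = -0.2562, v = 0.0187, du/dtau = -0.1250, dv/dtau = 0.3742
step 2:
  k1: at (u, v) = (-0.256249, 0.018733), (du/dtau, dv/dtau) = (-0.124956, 0.374238); Gamma_uuu = -0.000201, Gamma_uuv = 0.002751, Gamma_uvv = -0.010736, Gamma_vuu = 0.002160, Gamma_vuv = -0.029552, Gamma_vvv = 0.115324; k1 = (-0.124956, 0.374238, 0.001764, -0.018949)
  k2: at (u, v) = (-0.259373, 0.028088), (du/dtau, dv/dtau) = (-0.124912, 0.373764); Gamma_uuu = -0.000456, Gamma_uuv = 0.004215, Gamma_uvv = -0.016251, Gamma_vuu = 0.003867, Gamma_vuv = -0.035712, Gamma_vvv = 0.137686; k2 = (-0.124912, 0.373764, 0.002671, -0.022630)
  k3: at (u, v) = (-0.259372, 0.028077), (du/dtau, dv/dtau) = (-0.124889, 0.373672); Gamma_uuu = -0.000456, Gamma_uuv = 0.004213, Gamma_uvv = -0.016244, Gamma_vuu = 0.003865, Gamma_vuv = -0.035705, Gamma_vvv = 0.137659; k3 = (-0.124889, 0.373672, 0.002669, -0.022614)
  k4: at (u, v) = (-0.262494, 0.037416), (du/dtau, dv/dtau) = (-0.124823, 0.373107); Gamma_uuu = -0.000817, Gamma_uuv = 0.005733, Gamma_uvv = -0.021840, Gamma_vuu = 0.005979, Gamma_vuv = -0.041949, Gamma_vvv = 0.159810; k4 = (-0.124823, 0.373107, 0.003587, -0.026248)
  Y <- Y + (h/6)(k1 + 2k2 + 2k3 + k4): u = -0.2625, v = 0.0374, du/dtau = -0.1248, dv/dtau = 0.3731


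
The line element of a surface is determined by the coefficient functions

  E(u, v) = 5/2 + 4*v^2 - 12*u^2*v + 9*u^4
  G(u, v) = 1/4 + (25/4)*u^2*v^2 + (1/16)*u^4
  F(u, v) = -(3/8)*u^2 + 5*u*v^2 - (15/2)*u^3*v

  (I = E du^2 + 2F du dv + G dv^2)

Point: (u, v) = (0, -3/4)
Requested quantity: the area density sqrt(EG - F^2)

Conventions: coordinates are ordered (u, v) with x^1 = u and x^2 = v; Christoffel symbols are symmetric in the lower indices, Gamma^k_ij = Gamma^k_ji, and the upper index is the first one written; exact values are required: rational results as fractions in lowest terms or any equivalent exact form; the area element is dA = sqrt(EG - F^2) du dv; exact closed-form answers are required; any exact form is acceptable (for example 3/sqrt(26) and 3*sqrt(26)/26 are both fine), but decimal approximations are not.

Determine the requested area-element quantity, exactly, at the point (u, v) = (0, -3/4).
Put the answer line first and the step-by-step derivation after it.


Answer: sqrt(EG - F^2) = sqrt(19)/4

E = 19/4, F = 0, G = 1/4; EG - F^2 = 19/16


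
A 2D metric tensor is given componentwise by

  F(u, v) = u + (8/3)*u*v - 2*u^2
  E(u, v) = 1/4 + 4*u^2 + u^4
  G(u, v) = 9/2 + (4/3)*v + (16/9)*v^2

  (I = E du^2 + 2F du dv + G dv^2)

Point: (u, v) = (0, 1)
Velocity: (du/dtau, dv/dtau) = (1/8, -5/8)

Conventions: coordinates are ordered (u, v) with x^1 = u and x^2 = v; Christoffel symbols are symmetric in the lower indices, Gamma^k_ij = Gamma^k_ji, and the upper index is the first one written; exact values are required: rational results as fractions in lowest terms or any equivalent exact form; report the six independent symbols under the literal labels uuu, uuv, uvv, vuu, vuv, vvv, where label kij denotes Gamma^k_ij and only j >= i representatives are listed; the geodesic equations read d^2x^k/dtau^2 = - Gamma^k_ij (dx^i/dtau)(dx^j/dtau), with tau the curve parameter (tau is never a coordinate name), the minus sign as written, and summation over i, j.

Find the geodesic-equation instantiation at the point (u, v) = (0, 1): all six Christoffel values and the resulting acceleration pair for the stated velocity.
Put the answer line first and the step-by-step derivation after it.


Answer: Gamma_uuu = 0, Gamma_uuv = 0, Gamma_uvv = 0, Gamma_vuu = 66/137, Gamma_vuv = 0, Gamma_vvv = 44/137; accelerations (d^2u/dtau^2, d^2v/dtau^2) = (0, -583/4384)

E = 1/4, F = 0, G = 137/18 at the point
E_u = 0, E_v = 0, F_u = 11/3, F_v = 0, G_u = 0, G_v = 44/9
EG - F^2 = 137/72;  g^inv = (72/137) * [[137/18, 0], [0, 1/4]]
first-kind symbols [ij,l] = (1/2)(d_i g_jl + d_j g_il - d_l g_ij): [uu,u] = E_u/2 = 0, [uu,v] = F_u - E_v/2 = 11/3, [uv,u] = E_v/2 = 0, [uv,v] = G_u/2 = 0, [vv,u] = F_v - G_u/2 = 0, [vv,v] = G_v/2 = 22/9
Gamma^u_ij = (G*[ij,u] - F*[ij,v])/(EG - F^2), Gamma^v_ij = (E*[ij,v] - F*[ij,u])/(EG - F^2)
Gamma_uuu = 0, Gamma_uuv = 0, Gamma_uvv = 0, Gamma_vuu = 66/137, Gamma_vuv = 0, Gamma_vvv = 44/137
d^2u/dtau^2 = -(Gamma_uuu*(1/8)^2 + 2*Gamma_uuv*(1/8)*(-5/8) + Gamma_uvv*(-5/8)^2) = 0
d^2v/dtau^2 = -(Gamma_vuu*(1/8)^2 + 2*Gamma_vuv*(1/8)*(-5/8) + Gamma_vvv*(-5/8)^2) = -583/4384
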